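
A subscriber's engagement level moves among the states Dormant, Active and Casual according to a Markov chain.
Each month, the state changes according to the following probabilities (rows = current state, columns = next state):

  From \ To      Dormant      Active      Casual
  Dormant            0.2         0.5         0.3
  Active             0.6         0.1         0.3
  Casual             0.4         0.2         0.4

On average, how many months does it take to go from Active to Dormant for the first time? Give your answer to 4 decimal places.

1.8750

Let t(s) be the expected number of months to first reach Dormant from state s, with t(Dormant) = 0. Conditioning on the first month:
t(Active) = 1 + 0.1·t(Active) + 0.3·t(Casual)
t(Casual) = 1 + 0.2·t(Active) + 0.4·t(Casual)
Solving: t(Active) = 1.8750, t(Casual) = 2.2917.
Expected months from Active to Dormant: 1.8750.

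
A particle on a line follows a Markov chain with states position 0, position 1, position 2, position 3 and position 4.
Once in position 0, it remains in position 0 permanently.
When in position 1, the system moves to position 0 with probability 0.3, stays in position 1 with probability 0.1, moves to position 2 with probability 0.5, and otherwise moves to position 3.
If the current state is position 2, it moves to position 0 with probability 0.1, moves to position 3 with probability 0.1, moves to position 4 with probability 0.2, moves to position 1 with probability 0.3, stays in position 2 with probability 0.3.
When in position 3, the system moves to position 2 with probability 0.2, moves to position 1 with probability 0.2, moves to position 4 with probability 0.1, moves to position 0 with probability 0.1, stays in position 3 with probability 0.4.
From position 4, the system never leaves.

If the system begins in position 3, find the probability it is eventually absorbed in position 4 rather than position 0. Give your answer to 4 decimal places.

Let h(s) be the probability of absorption at position 4 starting from transient state s. Then h(position 4) = 1 and h(position 0) = 0. By first-step analysis:
h(position 1) = 0.3·0 + 0.1·h(position 1) + 0.5·h(position 2) + 0.1·h(position 3)
h(position 2) = 0.1·0 + 0.3·h(position 1) + 0.3·h(position 2) + 0.1·h(position 3) + 0.2·1
h(position 3) = 0.1·0 + 0.2·h(position 1) + 0.2·h(position 2) + 0.4·h(position 3) + 0.1·1
Solving: h(position 1) = 0.3167, h(position 2) = 0.4833, h(position 3) = 0.4333.
Starting from position 3, the probability is 0.4333.

0.4333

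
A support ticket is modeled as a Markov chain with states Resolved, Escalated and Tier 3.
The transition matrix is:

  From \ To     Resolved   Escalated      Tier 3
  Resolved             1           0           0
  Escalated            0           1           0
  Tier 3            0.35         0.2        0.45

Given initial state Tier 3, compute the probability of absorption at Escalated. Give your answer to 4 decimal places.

Let h(s) be the probability of absorption at Escalated starting from transient state s. Then h(Escalated) = 1 and h(Resolved) = 0. By first-step analysis:
h(Tier 3) = 0.35·0 + 0.2·1 + 0.45·h(Tier 3)
Solving: h(Tier 3) = 0.3636.
Starting from Tier 3, the probability is 0.3636.

0.3636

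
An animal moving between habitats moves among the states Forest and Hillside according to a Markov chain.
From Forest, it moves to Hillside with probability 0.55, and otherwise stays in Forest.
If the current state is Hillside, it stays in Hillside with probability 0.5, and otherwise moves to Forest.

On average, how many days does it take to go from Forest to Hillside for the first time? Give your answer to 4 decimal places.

1.8182

Let t(s) be the expected number of days to first reach Hillside from state s, with t(Hillside) = 0. Conditioning on the first day:
t(Forest) = 1 + 0.45·t(Forest)
Solving: t(Forest) = 1.8182.
Expected days from Forest to Hillside: 1.8182.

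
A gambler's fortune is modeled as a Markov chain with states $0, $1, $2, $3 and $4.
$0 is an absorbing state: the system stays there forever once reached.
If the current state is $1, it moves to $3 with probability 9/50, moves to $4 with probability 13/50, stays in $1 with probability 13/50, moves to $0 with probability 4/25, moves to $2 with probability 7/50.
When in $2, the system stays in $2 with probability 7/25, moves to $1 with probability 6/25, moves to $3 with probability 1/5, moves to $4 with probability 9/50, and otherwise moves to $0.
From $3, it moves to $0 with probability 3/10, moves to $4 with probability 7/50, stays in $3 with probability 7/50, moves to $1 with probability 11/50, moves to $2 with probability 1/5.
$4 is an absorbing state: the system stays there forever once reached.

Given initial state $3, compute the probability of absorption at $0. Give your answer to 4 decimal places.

Let h(s) be the probability of absorption at $0 starting from transient state s. Then h($0) = 1 and h($4) = 0. By first-step analysis:
h($1) = 0.16·1 + 0.26·h($1) + 0.14·h($2) + 0.18·h($3) + 0.26·0
h($2) = 0.1·1 + 0.24·h($1) + 0.28·h($2) + 0.2·h($3) + 0.18·0
h($3) = 0.3·1 + 0.22·h($1) + 0.2·h($2) + 0.14·h($3) + 0.14·0
Solving: h($1) = 0.4366, h($2) = 0.4408, h($3) = 0.5630.
Starting from $3, the probability is 0.5630.

0.5630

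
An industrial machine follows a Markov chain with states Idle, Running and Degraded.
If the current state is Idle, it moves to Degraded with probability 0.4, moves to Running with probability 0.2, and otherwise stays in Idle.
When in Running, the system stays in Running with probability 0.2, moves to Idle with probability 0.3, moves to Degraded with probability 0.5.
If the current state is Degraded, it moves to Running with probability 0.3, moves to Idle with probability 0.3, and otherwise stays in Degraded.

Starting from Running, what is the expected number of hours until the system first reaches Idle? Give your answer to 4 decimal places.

Let t(s) be the expected number of hours to first reach Idle from state s, with t(Idle) = 0. Conditioning on the first hour:
t(Running) = 1 + 0.2·t(Running) + 0.5·t(Degraded)
t(Degraded) = 1 + 0.3·t(Running) + 0.4·t(Degraded)
Solving: t(Running) = 3.3333, t(Degraded) = 3.3333.
Expected hours from Running to Idle: 3.3333.

3.3333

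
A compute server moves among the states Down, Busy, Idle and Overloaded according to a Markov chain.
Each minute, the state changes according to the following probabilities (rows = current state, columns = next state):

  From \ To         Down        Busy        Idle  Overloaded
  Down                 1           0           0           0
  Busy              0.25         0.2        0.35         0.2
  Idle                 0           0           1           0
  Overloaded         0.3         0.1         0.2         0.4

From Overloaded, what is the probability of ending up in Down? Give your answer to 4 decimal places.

Let h(s) be the probability of absorption at Down starting from transient state s. Then h(Down) = 1 and h(Idle) = 0. By first-step analysis:
h(Busy) = 0.25·1 + 0.2·h(Busy) + 0.35·0 + 0.2·h(Overloaded)
h(Overloaded) = 0.3·1 + 0.1·h(Busy) + 0.2·0 + 0.4·h(Overloaded)
Solving: h(Busy) = 0.4565, h(Overloaded) = 0.5761.
Starting from Overloaded, the probability is 0.5761.

0.5761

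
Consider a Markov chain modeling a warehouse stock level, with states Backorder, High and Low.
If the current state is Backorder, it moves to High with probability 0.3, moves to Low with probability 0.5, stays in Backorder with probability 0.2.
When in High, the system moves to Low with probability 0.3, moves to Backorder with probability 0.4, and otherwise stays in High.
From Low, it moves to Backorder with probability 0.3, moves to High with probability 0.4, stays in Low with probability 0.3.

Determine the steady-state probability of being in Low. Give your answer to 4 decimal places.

0.3607

Let the stationary distribution be π with π = πP and π_1 + π_2 + π_3 = 1.
π_1 = 0.2·π_1 + 0.4·π_2 + 0.3·π_3
π_2 = 0.3·π_1 + 0.3·π_2 + 0.4·π_3
Solving with the normalization constraint gives π = (0.3033, 0.3361, 0.3607).
So the stationary probability of Low is 0.3607.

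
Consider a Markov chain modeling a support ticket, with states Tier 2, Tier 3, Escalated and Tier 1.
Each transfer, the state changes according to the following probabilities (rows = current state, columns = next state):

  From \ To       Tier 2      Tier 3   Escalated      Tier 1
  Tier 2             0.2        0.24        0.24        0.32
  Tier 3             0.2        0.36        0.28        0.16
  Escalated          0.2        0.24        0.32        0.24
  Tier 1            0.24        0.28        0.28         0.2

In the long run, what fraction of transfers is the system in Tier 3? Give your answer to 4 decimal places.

0.2830

Let the stationary distribution be π with π = πP and π_1 + π_2 + π_3 + π_4 = 1.
π_1 = 0.2·π_1 + 0.2·π_2 + 0.2·π_3 + 0.24·π_4
π_2 = 0.24·π_1 + 0.36·π_2 + 0.24·π_3 + 0.28·π_4
π_3 = 0.24·π_1 + 0.28·π_2 + 0.32·π_3 + 0.28·π_4
Solving with the normalization constraint gives π = (0.2090, 0.2830, 0.2830, 0.2251).
So the stationary probability of Tier 3 is 0.2830.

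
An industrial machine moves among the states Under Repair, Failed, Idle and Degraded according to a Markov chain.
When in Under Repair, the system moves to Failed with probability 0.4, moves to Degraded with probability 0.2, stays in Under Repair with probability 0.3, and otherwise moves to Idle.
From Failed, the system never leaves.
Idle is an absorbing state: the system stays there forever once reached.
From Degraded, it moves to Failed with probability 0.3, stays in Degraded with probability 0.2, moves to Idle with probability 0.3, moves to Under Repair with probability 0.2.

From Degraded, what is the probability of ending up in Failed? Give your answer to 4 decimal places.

0.5577

Let h(s) be the probability of absorption at Failed starting from transient state s. Then h(Failed) = 1 and h(Idle) = 0. By first-step analysis:
h(Under Repair) = 0.3·h(Under Repair) + 0.4·1 + 0.1·0 + 0.2·h(Degraded)
h(Degraded) = 0.2·h(Under Repair) + 0.3·1 + 0.3·0 + 0.2·h(Degraded)
Solving: h(Under Repair) = 0.7308, h(Degraded) = 0.5577.
Starting from Degraded, the probability is 0.5577.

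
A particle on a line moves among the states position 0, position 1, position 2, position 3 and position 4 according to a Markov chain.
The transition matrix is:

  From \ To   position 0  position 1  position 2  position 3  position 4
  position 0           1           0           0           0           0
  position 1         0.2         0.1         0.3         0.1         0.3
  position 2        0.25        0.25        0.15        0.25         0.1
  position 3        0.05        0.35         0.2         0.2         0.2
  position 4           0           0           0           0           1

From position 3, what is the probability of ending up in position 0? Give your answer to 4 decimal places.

Let h(s) be the probability of absorption at position 0 starting from transient state s. Then h(position 0) = 1 and h(position 4) = 0. By first-step analysis:
h(position 1) = 0.2·1 + 0.1·h(position 1) + 0.3·h(position 2) + 0.1·h(position 3) + 0.3·0
h(position 2) = 0.25·1 + 0.25·h(position 1) + 0.15·h(position 2) + 0.25·h(position 3) + 0.1·0
h(position 3) = 0.05·1 + 0.35·h(position 1) + 0.2·h(position 2) + 0.2·h(position 3) + 0.2·0
Solving: h(position 1) = 0.4462, h(position 2) = 0.5409, h(position 3) = 0.3929.
Starting from position 3, the probability is 0.3929.

0.3929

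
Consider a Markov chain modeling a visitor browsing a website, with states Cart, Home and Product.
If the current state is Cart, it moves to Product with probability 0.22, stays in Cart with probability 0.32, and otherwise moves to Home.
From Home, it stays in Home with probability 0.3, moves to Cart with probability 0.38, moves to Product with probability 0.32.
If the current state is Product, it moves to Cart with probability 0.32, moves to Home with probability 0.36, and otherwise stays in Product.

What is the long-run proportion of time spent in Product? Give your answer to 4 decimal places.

Let the stationary distribution be π with π = πP and π_1 + π_2 + π_3 = 1.
π_1 = 0.32·π_1 + 0.38·π_2 + 0.32·π_3
π_2 = 0.46·π_1 + 0.3·π_2 + 0.36·π_3
Solving with the normalization constraint gives π = (0.3423, 0.3719, 0.2858).
So the stationary probability of Product is 0.2858.

0.2858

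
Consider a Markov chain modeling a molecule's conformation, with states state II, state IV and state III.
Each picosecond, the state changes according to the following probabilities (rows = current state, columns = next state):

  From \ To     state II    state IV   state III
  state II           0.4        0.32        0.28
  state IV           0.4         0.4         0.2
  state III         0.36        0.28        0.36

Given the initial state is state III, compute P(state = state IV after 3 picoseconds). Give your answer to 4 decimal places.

0.3348

Propagate the distribution vector 3 picoseconds from state III.
After 0 picoseconds: (0.0000, 0.0000, 1.0000)
After 1 picosecond: (0.3600, 0.2800, 0.3600)
After 2 picoseconds: (0.3856, 0.3280, 0.2864)
After 3 picoseconds: (0.3885, 0.3348, 0.2767)
P(in state IV after 3 picoseconds) = 0.3348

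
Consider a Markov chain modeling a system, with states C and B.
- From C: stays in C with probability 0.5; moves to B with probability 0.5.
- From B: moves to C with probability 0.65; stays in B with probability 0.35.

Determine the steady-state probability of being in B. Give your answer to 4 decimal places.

Let the stationary distribution be π with π = πP and π_1 + π_2 = 1.
π_1 = 0.5·π_1 + 0.65·π_2
Solving with the normalization constraint gives π = (0.5652, 0.4348).
So the stationary probability of B is 0.4348.

0.4348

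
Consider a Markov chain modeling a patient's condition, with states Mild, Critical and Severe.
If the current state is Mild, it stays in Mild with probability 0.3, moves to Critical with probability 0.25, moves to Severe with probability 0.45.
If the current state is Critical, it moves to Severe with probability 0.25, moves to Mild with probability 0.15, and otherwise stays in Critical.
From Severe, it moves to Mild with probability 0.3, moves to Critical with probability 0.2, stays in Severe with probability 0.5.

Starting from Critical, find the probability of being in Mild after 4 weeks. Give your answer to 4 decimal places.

0.2416

Propagate the distribution vector 4 weeks from Critical.
After 0 weeks: (0.0000, 1.0000, 0.0000)
After 1 week: (0.1500, 0.6000, 0.2500)
After 2 weeks: (0.2100, 0.4475, 0.3425)
After 3 weeks: (0.2329, 0.3895, 0.3776)
After 4 weeks: (0.2416, 0.3674, 0.3910)
P(in Mild after 4 weeks) = 0.2416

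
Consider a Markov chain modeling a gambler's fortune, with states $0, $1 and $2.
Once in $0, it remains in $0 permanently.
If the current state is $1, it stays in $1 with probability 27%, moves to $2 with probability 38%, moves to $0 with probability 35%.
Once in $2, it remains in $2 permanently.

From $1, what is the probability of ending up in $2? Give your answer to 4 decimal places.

0.5205

Let h(s) be the probability of absorption at $2 starting from transient state s. Then h($2) = 1 and h($0) = 0. By first-step analysis:
h($1) = 0.35·0 + 0.27·h($1) + 0.38·1
Solving: h($1) = 0.5205.
Starting from $1, the probability is 0.5205.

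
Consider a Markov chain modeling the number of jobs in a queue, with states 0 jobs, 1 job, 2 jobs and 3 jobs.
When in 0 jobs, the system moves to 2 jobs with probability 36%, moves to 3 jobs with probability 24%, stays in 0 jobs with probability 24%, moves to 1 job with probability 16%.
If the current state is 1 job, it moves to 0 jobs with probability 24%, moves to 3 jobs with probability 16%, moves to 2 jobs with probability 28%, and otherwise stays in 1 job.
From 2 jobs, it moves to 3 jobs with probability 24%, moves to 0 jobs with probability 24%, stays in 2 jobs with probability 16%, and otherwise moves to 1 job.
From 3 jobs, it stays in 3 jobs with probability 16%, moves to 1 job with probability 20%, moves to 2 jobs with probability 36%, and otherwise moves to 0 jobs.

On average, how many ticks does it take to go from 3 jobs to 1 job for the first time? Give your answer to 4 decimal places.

4.2071

Let t(s) be the expected number of ticks to first reach 1 job from state s, with t(1 job) = 0. Conditioning on the first tick:
t(0 jobs) = 1 + 0.24·t(0 jobs) + 0.36·t(2 jobs) + 0.24·t(3 jobs)
t(2 jobs) = 1 + 0.24·t(0 jobs) + 0.16·t(2 jobs) + 0.24·t(3 jobs)
t(3 jobs) = 1 + 0.28·t(0 jobs) + 0.36·t(2 jobs) + 0.16·t(3 jobs)
Solving: t(0 jobs) = 4.3689, t(2 jobs) = 3.6408, t(3 jobs) = 4.2071.
Expected ticks from 3 jobs to 1 job: 4.2071.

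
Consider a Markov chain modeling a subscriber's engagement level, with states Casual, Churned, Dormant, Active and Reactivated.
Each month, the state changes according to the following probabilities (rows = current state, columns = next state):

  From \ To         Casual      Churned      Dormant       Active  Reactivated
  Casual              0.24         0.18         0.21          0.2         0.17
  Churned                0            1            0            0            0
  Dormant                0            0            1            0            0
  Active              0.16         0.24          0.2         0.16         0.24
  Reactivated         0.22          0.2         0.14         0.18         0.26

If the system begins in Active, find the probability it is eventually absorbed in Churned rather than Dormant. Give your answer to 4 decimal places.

Let h(s) be the probability of absorption at Churned starting from transient state s. Then h(Churned) = 1 and h(Dormant) = 0. By first-step analysis:
h(Casual) = 0.24·h(Casual) + 0.18·1 + 0.21·0 + 0.2·h(Active) + 0.17·h(Reactivated)
h(Active) = 0.16·h(Casual) + 0.24·1 + 0.2·0 + 0.16·h(Active) + 0.24·h(Reactivated)
h(Reactivated) = 0.22·h(Casual) + 0.2·1 + 0.14·0 + 0.18·h(Active) + 0.26·h(Reactivated)
Solving: h(Casual) = 0.5017, h(Active) = 0.5385, h(Reactivated) = 0.5504.
Starting from Active, the probability is 0.5385.

0.5385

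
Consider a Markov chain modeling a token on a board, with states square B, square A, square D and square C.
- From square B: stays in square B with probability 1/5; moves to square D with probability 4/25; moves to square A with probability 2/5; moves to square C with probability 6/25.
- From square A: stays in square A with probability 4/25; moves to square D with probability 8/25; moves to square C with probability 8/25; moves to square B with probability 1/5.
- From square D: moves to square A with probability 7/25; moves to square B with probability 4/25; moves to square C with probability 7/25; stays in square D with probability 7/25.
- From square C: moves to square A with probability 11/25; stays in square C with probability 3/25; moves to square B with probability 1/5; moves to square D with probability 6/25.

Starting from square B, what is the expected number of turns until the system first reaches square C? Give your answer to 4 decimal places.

3.6573

Let t(s) be the expected number of turns to first reach square C from state s, with t(square C) = 0. Conditioning on the first turn:
t(square B) = 1 + 0.2·t(square B) + 0.4·t(square A) + 0.16·t(square D)
t(square A) = 1 + 0.2·t(square B) + 0.16·t(square A) + 0.32·t(square D)
t(square D) = 1 + 0.16·t(square B) + 0.28·t(square A) + 0.28·t(square D)
Solving: t(square B) = 3.6573, t(square A) = 3.4043, t(square D) = 3.5255.
Expected turns from square B to square C: 3.6573.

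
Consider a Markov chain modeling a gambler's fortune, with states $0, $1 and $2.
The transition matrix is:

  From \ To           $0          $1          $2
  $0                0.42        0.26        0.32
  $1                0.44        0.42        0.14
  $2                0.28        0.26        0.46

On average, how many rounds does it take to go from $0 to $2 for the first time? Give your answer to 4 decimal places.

3.7838

Let t(s) be the expected number of rounds to first reach $2 from state s, with t($2) = 0. Conditioning on the first round:
t($0) = 1 + 0.42·t($0) + 0.26·t($1)
t($1) = 1 + 0.44·t($0) + 0.42·t($1)
Solving: t($0) = 3.7838, t($1) = 4.5946.
Expected rounds from $0 to $2: 3.7838.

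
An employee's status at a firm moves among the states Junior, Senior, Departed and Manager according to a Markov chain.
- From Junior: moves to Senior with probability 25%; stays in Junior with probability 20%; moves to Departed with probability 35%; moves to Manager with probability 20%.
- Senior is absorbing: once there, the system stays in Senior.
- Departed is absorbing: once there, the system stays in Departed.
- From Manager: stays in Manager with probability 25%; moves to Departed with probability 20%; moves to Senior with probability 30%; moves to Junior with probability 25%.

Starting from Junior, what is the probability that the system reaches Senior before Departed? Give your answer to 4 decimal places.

Let h(s) be the probability of absorption at Senior starting from transient state s. Then h(Senior) = 1 and h(Departed) = 0. By first-step analysis:
h(Junior) = 0.2·h(Junior) + 0.25·1 + 0.35·0 + 0.2·h(Manager)
h(Manager) = 0.25·h(Junior) + 0.3·1 + 0.2·0 + 0.25·h(Manager)
Solving: h(Junior) = 0.4500, h(Manager) = 0.5500.
Starting from Junior, the probability is 0.4500.

0.4500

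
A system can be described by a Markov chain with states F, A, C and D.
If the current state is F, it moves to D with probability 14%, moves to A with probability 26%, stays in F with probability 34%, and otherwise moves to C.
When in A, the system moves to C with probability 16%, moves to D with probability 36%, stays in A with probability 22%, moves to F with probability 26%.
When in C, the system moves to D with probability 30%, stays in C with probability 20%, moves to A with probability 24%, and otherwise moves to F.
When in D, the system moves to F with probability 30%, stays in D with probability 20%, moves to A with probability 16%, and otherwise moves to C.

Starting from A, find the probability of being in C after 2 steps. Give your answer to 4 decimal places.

Propagate the distribution vector 2 steps from A.
After 0 steps: (0.0000, 1.0000, 0.0000, 0.0000)
After 1 step: (0.2600, 0.2200, 0.1600, 0.3600)
After 2 steps: (0.2952, 0.2120, 0.2572, 0.2356)
P(in C after 2 steps) = 0.2572

0.2572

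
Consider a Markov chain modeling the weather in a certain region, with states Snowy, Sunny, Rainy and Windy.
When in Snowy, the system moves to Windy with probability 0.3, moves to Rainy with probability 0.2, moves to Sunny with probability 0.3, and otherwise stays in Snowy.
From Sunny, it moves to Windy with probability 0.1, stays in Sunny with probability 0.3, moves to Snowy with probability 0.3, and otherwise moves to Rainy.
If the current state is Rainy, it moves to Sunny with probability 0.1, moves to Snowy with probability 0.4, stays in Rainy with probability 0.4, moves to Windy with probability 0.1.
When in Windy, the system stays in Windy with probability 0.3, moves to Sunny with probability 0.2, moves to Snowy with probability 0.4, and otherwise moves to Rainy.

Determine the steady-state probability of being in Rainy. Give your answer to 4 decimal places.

0.2532

Let the stationary distribution be π with π = πP and π_1 + π_2 + π_3 + π_4 = 1.
π_1 = 0.2·π_1 + 0.3·π_2 + 0.4·π_3 + 0.4·π_4
π_2 = 0.3·π_1 + 0.3·π_2 + 0.1·π_3 + 0.2·π_4
π_3 = 0.2·π_1 + 0.3·π_2 + 0.4·π_3 + 0.1·π_4
Solving with the normalization constraint gives π = (0.3142, 0.2290, 0.2532, 0.2036).
So the stationary probability of Rainy is 0.2532.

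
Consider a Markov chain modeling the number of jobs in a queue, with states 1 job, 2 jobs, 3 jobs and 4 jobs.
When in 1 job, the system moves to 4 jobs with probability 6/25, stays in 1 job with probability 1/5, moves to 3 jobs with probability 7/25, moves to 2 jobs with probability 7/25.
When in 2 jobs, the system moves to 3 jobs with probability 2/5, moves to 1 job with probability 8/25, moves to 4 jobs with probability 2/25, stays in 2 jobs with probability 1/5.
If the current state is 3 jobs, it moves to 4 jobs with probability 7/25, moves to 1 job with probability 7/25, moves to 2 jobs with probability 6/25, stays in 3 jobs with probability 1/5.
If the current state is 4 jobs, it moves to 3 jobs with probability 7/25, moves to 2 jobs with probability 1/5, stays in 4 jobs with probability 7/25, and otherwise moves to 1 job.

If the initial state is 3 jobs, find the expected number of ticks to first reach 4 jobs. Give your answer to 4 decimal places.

4.5237

Let t(s) be the expected number of ticks to first reach 4 jobs from state s, with t(4 jobs) = 0. Conditioning on the first tick:
t(1 job) = 1 + 0.2·t(1 job) + 0.28·t(2 jobs) + 0.28·t(3 jobs)
t(2 jobs) = 1 + 0.32·t(1 job) + 0.2·t(2 jobs) + 0.4·t(3 jobs)
t(3 jobs) = 1 + 0.28·t(1 job) + 0.24·t(2 jobs) + 0.2·t(3 jobs)
Solving: t(1 job) = 4.7238, t(2 jobs) = 5.4014, t(3 jobs) = 4.5237.
Expected ticks from 3 jobs to 4 jobs: 4.5237.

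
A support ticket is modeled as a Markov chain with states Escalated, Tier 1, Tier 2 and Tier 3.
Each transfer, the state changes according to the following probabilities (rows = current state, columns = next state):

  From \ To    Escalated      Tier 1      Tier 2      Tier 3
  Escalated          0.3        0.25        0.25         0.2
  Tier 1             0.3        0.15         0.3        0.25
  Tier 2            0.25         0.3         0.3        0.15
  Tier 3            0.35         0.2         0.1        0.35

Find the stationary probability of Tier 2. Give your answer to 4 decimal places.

Let the stationary distribution be π with π = πP and π_1 + π_2 + π_3 + π_4 = 1.
π_1 = 0.3·π_1 + 0.3·π_2 + 0.25·π_3 + 0.35·π_4
π_2 = 0.25·π_1 + 0.15·π_2 + 0.3·π_3 + 0.2·π_4
π_3 = 0.25·π_1 + 0.3·π_2 + 0.3·π_3 + 0.1·π_4
Solving with the normalization constraint gives π = (0.2998, 0.2274, 0.2381, 0.2347).
So the stationary probability of Tier 2 is 0.2381.

0.2381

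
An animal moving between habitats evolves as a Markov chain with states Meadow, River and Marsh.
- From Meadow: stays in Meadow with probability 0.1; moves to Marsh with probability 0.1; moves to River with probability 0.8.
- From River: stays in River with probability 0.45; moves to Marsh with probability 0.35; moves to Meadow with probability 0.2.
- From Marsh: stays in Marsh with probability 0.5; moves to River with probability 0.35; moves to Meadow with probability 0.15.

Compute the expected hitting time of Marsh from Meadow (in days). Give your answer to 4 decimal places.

4.0299

Let t(s) be the expected number of days to first reach Marsh from state s, with t(Marsh) = 0. Conditioning on the first day:
t(Meadow) = 1 + 0.1·t(Meadow) + 0.8·t(River)
t(River) = 1 + 0.2·t(Meadow) + 0.45·t(River)
Solving: t(Meadow) = 4.0299, t(River) = 3.2836.
Expected days from Meadow to Marsh: 4.0299.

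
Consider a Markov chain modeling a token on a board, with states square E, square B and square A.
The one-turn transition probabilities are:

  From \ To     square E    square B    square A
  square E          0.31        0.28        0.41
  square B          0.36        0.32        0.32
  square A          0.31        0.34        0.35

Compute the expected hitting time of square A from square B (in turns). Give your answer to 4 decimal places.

2.8502

Let t(s) be the expected number of turns to first reach square A from state s, with t(square A) = 0. Conditioning on the first turn:
t(square E) = 1 + 0.31·t(square E) + 0.28·t(square B)
t(square B) = 1 + 0.36·t(square E) + 0.32·t(square B)
Solving: t(square E) = 2.6059, t(square B) = 2.8502.
Expected turns from square B to square A: 2.8502.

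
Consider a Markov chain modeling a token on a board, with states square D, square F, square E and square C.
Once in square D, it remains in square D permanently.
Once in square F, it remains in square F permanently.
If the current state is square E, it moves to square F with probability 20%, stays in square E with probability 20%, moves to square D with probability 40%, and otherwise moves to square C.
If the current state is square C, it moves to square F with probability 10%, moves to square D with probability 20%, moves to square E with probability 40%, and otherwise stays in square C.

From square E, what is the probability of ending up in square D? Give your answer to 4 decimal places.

0.6667

Let h(s) be the probability of absorption at square D starting from transient state s. Then h(square D) = 1 and h(square F) = 0. By first-step analysis:
h(square E) = 0.4·1 + 0.2·0 + 0.2·h(square E) + 0.2·h(square C)
h(square C) = 0.2·1 + 0.1·0 + 0.4·h(square E) + 0.3·h(square C)
Solving: h(square E) = 0.6667, h(square C) = 0.6667.
Starting from square E, the probability is 0.6667.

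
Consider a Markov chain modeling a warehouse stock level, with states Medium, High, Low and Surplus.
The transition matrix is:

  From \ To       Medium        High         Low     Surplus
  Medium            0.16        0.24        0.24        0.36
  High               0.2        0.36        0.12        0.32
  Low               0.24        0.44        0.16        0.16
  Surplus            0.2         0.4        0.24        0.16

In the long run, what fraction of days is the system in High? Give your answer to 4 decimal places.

Let the stationary distribution be π with π = πP and π_1 + π_2 + π_3 + π_4 = 1.
π_1 = 0.16·π_1 + 0.2·π_2 + 0.24·π_3 + 0.2·π_4
π_2 = 0.24·π_1 + 0.36·π_2 + 0.44·π_3 + 0.4·π_4
π_3 = 0.24·π_1 + 0.12·π_2 + 0.16·π_3 + 0.24·π_4
Solving with the normalization constraint gives π = (0.1993, 0.3610, 0.1821, 0.2576).
So the stationary probability of High is 0.3610.

0.3610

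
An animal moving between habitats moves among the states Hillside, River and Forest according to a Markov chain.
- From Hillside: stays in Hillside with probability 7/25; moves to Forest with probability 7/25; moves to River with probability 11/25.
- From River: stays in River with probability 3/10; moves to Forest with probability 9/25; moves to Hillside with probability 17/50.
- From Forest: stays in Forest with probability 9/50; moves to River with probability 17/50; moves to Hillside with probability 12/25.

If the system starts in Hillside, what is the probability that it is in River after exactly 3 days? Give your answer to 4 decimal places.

0.3622

Propagate the distribution vector 3 days from Hillside.
After 0 days: (1.0000, 0.0000, 0.0000)
After 1 day: (0.2800, 0.4400, 0.2800)
After 2 days: (0.3624, 0.3504, 0.2872)
After 3 days: (0.3585, 0.3622, 0.2793)
P(in River after 3 days) = 0.3622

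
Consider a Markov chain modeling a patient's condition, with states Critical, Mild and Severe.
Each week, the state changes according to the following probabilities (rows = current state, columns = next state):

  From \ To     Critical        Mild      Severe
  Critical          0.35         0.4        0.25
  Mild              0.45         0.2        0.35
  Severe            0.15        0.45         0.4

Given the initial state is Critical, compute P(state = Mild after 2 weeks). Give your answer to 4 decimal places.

0.3325

Sum over the intermediate state after 1 week:
P = P(Critical→Critical)·P(Critical→Mild) + P(Critical→Mild)·P(Mild→Mild) + P(Critical→Severe)·P(Severe→Mild)
  = 0.35×0.4 + 0.4×0.2 + 0.25×0.45
  = 0.1400 + 0.0800 + 0.1125 = 0.3325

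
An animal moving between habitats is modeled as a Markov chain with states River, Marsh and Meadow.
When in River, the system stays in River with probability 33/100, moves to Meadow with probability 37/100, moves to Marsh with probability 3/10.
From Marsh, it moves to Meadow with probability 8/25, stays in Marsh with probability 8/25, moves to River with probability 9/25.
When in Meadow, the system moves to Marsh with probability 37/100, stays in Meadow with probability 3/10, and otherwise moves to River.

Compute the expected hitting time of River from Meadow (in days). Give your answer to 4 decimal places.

Let t(s) be the expected number of days to first reach River from state s, with t(River) = 0. Conditioning on the first day:
t(Marsh) = 1 + 0.32·t(Marsh) + 0.32·t(Meadow)
t(Meadow) = 1 + 0.37·t(Marsh) + 0.3·t(Meadow)
Solving: t(Marsh) = 2.8523, t(Meadow) = 2.9362.
Expected days from Meadow to River: 2.9362.

2.9362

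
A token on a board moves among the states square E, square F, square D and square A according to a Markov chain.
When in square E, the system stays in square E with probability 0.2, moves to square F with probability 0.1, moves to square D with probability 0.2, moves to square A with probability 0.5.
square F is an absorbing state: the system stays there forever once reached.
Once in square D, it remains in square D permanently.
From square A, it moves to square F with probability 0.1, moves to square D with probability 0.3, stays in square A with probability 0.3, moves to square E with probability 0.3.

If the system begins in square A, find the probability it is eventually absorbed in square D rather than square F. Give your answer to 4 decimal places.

0.7317

Let h(s) be the probability of absorption at square D starting from transient state s. Then h(square D) = 1 and h(square F) = 0. By first-step analysis:
h(square E) = 0.2·h(square E) + 0.1·0 + 0.2·1 + 0.5·h(square A)
h(square A) = 0.3·h(square E) + 0.1·0 + 0.3·1 + 0.3·h(square A)
Solving: h(square E) = 0.7073, h(square A) = 0.7317.
Starting from square A, the probability is 0.7317.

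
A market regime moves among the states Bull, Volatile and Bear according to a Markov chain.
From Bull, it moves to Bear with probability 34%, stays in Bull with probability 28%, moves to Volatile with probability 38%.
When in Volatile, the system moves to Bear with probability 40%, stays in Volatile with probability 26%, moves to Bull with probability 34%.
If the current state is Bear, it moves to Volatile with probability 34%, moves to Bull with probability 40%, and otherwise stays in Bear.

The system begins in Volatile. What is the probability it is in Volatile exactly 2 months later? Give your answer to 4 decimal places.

0.3328

Sum over the intermediate state after 1 month:
P = P(Volatile→Bull)·P(Bull→Volatile) + P(Volatile→Volatile)·P(Volatile→Volatile) + P(Volatile→Bear)·P(Bear→Volatile)
  = 0.34×0.38 + 0.26×0.26 + 0.4×0.34
  = 0.1292 + 0.0676 + 0.1360 = 0.3328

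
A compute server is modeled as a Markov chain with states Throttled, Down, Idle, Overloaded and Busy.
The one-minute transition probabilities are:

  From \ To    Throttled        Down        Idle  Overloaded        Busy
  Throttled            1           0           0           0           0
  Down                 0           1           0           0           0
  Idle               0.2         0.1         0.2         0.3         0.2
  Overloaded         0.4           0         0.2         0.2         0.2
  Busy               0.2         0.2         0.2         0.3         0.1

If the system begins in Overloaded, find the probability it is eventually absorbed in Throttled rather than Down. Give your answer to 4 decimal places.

0.8517

Let h(s) be the probability of absorption at Throttled starting from transient state s. Then h(Throttled) = 1 and h(Down) = 0. By first-step analysis:
h(Idle) = 0.2·1 + 0.1·0 + 0.2·h(Idle) + 0.3·h(Overloaded) + 0.2·h(Busy)
h(Overloaded) = 0.4·1 + 0.2·h(Idle) + 0.2·h(Overloaded) + 0.2·h(Busy)
h(Busy) = 0.2·1 + 0.2·0 + 0.2·h(Idle) + 0.3·h(Overloaded) + 0.1·h(Busy)
Solving: h(Idle) = 0.7368, h(Overloaded) = 0.8517, h(Busy) = 0.6699.
Starting from Overloaded, the probability is 0.8517.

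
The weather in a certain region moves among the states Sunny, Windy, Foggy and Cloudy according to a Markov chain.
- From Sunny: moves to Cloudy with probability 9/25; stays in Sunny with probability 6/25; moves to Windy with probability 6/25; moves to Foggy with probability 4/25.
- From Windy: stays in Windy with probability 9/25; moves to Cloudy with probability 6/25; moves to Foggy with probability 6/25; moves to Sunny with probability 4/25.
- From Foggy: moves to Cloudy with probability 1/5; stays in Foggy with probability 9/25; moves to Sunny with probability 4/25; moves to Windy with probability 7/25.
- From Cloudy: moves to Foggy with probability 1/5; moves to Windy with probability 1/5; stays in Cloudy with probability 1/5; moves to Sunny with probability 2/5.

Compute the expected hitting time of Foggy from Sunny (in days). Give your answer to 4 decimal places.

5.2049

Let t(s) be the expected number of days to first reach Foggy from state s, with t(Foggy) = 0. Conditioning on the first day:
t(Sunny) = 1 + 0.24·t(Sunny) + 0.24·t(Windy) + 0.36·t(Cloudy)
t(Windy) = 1 + 0.16·t(Sunny) + 0.36·t(Windy) + 0.24·t(Cloudy)
t(Cloudy) = 1 + 0.4·t(Sunny) + 0.2·t(Windy) + 0.2·t(Cloudy)
Solving: t(Sunny) = 5.2049, t(Windy) = 4.7541, t(Cloudy) = 5.0410.
Expected days from Sunny to Foggy: 5.2049.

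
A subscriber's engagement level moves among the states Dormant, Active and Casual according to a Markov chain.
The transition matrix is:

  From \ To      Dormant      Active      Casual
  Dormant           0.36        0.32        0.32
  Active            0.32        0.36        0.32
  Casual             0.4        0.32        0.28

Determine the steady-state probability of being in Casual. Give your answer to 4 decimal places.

0.3077

Let the stationary distribution be π with π = πP and π_1 + π_2 + π_3 = 1.
π_1 = 0.36·π_1 + 0.32·π_2 + 0.4·π_3
π_2 = 0.32·π_1 + 0.36·π_2 + 0.32·π_3
Solving with the normalization constraint gives π = (0.3590, 0.3333, 0.3077).
So the stationary probability of Casual is 0.3077.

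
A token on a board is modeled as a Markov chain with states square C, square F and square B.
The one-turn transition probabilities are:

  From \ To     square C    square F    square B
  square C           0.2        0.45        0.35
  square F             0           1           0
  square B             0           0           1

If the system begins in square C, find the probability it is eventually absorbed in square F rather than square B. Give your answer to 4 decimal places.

Let h(s) be the probability of absorption at square F starting from transient state s. Then h(square F) = 1 and h(square B) = 0. By first-step analysis:
h(square C) = 0.2·h(square C) + 0.45·1 + 0.35·0
Solving: h(square C) = 0.5625.
Starting from square C, the probability is 0.5625.

0.5625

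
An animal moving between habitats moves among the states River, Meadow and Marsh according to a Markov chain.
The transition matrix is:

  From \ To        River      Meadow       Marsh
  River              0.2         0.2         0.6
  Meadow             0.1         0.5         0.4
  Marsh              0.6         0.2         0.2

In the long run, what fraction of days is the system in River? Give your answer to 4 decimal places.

0.3265

Let the stationary distribution be π with π = πP and π_1 + π_2 + π_3 = 1.
π_1 = 0.2·π_1 + 0.1·π_2 + 0.6·π_3
π_2 = 0.2·π_1 + 0.5·π_2 + 0.2·π_3
Solving with the normalization constraint gives π = (0.3265, 0.2857, 0.3878).
So the stationary probability of River is 0.3265.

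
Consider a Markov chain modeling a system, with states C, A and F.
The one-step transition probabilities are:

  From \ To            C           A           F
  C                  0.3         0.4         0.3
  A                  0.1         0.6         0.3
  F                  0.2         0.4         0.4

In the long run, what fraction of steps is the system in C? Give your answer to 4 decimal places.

0.1667

Let the stationary distribution be π with π = πP and π_1 + π_2 + π_3 = 1.
π_1 = 0.3·π_1 + 0.1·π_2 + 0.2·π_3
π_2 = 0.4·π_1 + 0.6·π_2 + 0.4·π_3
Solving with the normalization constraint gives π = (0.1667, 0.5000, 0.3333).
So the stationary probability of C is 0.1667.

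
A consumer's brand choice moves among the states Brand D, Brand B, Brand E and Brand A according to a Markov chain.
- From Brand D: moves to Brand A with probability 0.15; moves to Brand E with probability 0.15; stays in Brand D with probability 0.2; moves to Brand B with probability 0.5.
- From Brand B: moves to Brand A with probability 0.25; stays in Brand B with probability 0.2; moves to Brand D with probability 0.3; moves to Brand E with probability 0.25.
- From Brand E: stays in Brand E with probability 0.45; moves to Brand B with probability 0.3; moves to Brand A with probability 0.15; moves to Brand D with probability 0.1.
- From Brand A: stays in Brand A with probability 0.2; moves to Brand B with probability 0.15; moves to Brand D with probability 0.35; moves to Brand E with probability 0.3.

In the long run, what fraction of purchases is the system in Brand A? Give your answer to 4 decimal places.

Let the stationary distribution be π with π = πP and π_1 + π_2 + π_3 + π_4 = 1.
π_1 = 0.2·π_1 + 0.3·π_2 + 0.1·π_3 + 0.35·π_4
π_2 = 0.5·π_1 + 0.2·π_2 + 0.3·π_3 + 0.15·π_4
π_3 = 0.15·π_1 + 0.25·π_2 + 0.45·π_3 + 0.3·π_4
Solving with the normalization constraint gives π = (0.2275, 0.2884, 0.2958, 0.1883).
So the stationary probability of Brand A is 0.1883.

0.1883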